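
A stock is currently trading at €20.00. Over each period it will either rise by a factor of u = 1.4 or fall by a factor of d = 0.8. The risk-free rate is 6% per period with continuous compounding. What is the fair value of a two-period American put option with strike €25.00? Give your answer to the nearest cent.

Risk-neutral probability p = (e^0.06 − 0.8)/(1.4 − 0.8) = 0.2618/0.6000 = 0.4364
Terminal stock prices: S_uu = 39.2, S_ud = 22.4, S_dd = 12.8
Terminal payoffs (K − S): max(-14.2, 0) = 0, max(2.6, 0) = 2.6, max(12.2, 0) = 12.2
Node u (S = 28): continuation = e^(−0.06)·[0.4364·0.0000 + 0.5636·2.6000] = 1.3800; exercise value = 0.0000 ≤ continuation, so V_u = 1.3800
Node d (S = 16): continuation = e^(−0.06)·[0.4364·2.6000 + 0.5636·12.2000] = 7.5441; exercise value = 9.0000 > continuation, so V_d = 9.0000 (exercise)
Node 0 (S = 20): continuation = e^(−0.06)·[0.4364·1.3800 + 0.5636·9.0000] = 5.3442; exercise value = 5.0000 ≤ continuation, so V_0 = 5.3442

€5.34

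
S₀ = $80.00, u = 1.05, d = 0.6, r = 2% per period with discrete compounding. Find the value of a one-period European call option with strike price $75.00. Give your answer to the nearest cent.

Risk-neutral probability p = (1 + 0.02 − 0.6)/(1.05 − 0.6) = 0.4200/0.4500 = 0.9333
Terminal stock prices: S_u = 84, S_d = 48
Terminal payoffs (S − K): max(9, 0) = 9, max(-27, 0) = 0
Node 0 (S = 80): V_0 = 1/1.02·[0.9333·9.0000 + 0.0667·0.0000] = 8.2353

$8.24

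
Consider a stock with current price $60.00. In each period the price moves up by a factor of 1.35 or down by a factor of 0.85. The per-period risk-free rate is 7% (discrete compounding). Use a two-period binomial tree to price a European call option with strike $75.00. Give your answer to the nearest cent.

$5.81

Risk-neutral probability p = (1 + 0.07 − 0.85)/(1.35 − 0.85) = 0.2200/0.5000 = 0.4400
Terminal stock prices: S_uu = 109.4, S_ud = 68.85, S_dd = 43.35
Terminal payoffs (S − K): max(34.35, 0) = 34.35, max(-6.15, 0) = 0, max(-31.65, 0) = 0
Node u (S = 81): V_u = 1/1.07·[0.4400·34.3500 + 0.5600·0.0000] = 14.1252
Node d (S = 51): V_d = 1/1.07·[0.4400·0.0000 + 0.5600·0.0000] = 0.0000
Node 0 (S = 60): V_0 = 1/1.07·[0.4400·14.1252 + 0.5600·0.0000] = 5.8085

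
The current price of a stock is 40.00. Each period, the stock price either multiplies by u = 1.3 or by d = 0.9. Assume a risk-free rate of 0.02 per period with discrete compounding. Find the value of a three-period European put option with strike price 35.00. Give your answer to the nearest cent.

1.89

Risk-neutral probability p = (1 + 0.02 − 0.9)/(1.3 − 0.9) = 0.1200/0.4000 = 0.3000
Terminal stock prices: S_uuu = 87.88, S_uud = 60.84, S_udd = 42.12, S_ddd = 29.16
Terminal payoffs (K − S): max(-52.88, 0) = 0, max(-25.84, 0) = 0, max(-7.12, 0) = 0, max(5.84, 0) = 5.84
Node uu (S = 67.6): V_uu = 1/1.02·[0.3000·0.0000 + 0.7000·0.0000] = 0.0000
Node ud (S = 46.8): V_ud = 1/1.02·[0.3000·0.0000 + 0.7000·0.0000] = 0.0000
Node dd (S = 32.4): V_dd = 1/1.02·[0.3000·0.0000 + 0.7000·5.8400] = 4.0078
Node u (S = 52): V_u = 1/1.02·[0.3000·0.0000 + 0.7000·0.0000] = 0.0000
Node d (S = 36): V_d = 1/1.02·[0.3000·0.0000 + 0.7000·4.0078] = 2.7505
Node 0 (S = 40): V_0 = 1/1.02·[0.3000·0.0000 + 0.7000·2.7505] = 1.8876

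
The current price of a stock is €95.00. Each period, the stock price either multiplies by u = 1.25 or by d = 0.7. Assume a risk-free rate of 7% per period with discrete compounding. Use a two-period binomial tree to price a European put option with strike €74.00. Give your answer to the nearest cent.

Risk-neutral probability p = (1 + 0.07 − 0.7)/(1.25 − 0.7) = 0.3700/0.5500 = 0.6727
Terminal stock prices: S_uu = 148.4, S_ud = 83.12, S_dd = 46.55
Terminal payoffs (K − S): max(-74.44, 0) = 0, max(-9.125, 0) = 0, max(27.45, 0) = 27.45
Node u (S = 118.8): V_u = 1/1.07·[0.6727·0.0000 + 0.3273·0.0000] = 0.0000
Node d (S = 66.5): V_d = 1/1.07·[0.6727·0.0000 + 0.3273·27.4500] = 8.3959
Node 0 (S = 95): V_0 = 1/1.07·[0.6727·0.0000 + 0.3273·8.3959] = 2.5680

€2.57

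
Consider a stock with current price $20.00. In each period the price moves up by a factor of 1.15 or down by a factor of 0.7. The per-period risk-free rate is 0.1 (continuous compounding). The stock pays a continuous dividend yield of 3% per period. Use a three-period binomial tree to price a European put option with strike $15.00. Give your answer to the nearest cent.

$0.23

Per-period risk-free factor R = e^0.1 = 1.1052; dividend-adjusted growth = e^(0.1−0.03) = 1.0725.
Risk-neutral probability p = (1.0725 − 0.7)/(1.15 − 0.7) = 0.3725/0.4500 = 0.8278
Terminal stock prices: S_uuu = 30.42, S_uud = 18.51, S_udd = 11.27, S_ddd = 6.86
Terminal payoffs (K − S): max(-15.42, 0) = 0, max(-3.515, 0) = 0, max(3.73, 0) = 3.73, max(8.14, 0) = 8.14
Node uu (S = 26.45): V_uu = e^(−0.1)·[0.8278·0.0000 + 0.1722·0.0000] = 0.0000
Node ud (S = 16.1): V_ud = e^(−0.1)·[0.8278·0.0000 + 0.1722·3.7300] = 0.5812
Node dd (S = 9.8): V_dd = e^(−0.1)·[0.8278·3.7300 + 0.1722·8.1400] = 4.0622
Node u (S = 23): V_u = e^(−0.1)·[0.8278·0.0000 + 0.1722·0.5812] = 0.0906
Node d (S = 14): V_d = e^(−0.1)·[0.8278·0.5812 + 0.1722·4.0622] = 1.0683
Node 0 (S = 20): V_0 = e^(−0.1)·[0.8278·0.0906 + 0.1722·1.0683] = 0.2343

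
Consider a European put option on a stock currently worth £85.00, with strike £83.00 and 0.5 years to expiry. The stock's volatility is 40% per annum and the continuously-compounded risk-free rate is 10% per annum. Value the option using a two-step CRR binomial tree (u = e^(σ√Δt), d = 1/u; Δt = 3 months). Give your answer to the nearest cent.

CRR parameters: u = e^(σ√Δt) = e^(0.4·√0.25) = 1.2214, d = 1/u = 0.8187
Per-period rate: rΔt = 0.1·0.25 = 0.025, so R = e^0.025 = 1.0253
Risk-neutral probability p = (e^0.025 − 0.8187)/(1.2214 − 0.8187) = 0.2066/0.4027 = 0.5130
Terminal stock prices: S_uu = 126.8, S_ud = 85, S_dd = 56.98
Terminal payoffs (K − S): max(-43.81, 0) = 0, max(-2, 0) = 0, max(26.02, 0) = 26.02
Node u (S = 103.8): V_u = e^(−0.025)·[0.5130·0.0000 + 0.4870·0.0000] = 0.0000
Node d (S = 69.59): V_d = e^(−0.025)·[0.5130·0.0000 + 0.4870·26.0228] = 12.3593
Node 0 (S = 85): V_0 = e^(−0.025)·[0.5130·0.0000 + 0.4870·12.3593] = 5.8700

£5.87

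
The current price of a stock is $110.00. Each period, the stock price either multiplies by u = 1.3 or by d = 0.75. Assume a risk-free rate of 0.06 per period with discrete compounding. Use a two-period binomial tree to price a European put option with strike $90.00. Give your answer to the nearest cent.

$4.77

Risk-neutral probability p = (1 + 0.06 − 0.75)/(1.3 − 0.75) = 0.3100/0.5500 = 0.5636
Terminal stock prices: S_uu = 185.9, S_ud = 107.2, S_dd = 61.88
Terminal payoffs (K − S): max(-95.9, 0) = 0, max(-17.25, 0) = 0, max(28.12, 0) = 28.12
Node u (S = 143): V_u = 1/1.06·[0.5636·0.0000 + 0.4364·0.0000] = 0.0000
Node d (S = 82.5): V_d = 1/1.06·[0.5636·0.0000 + 0.4364·28.1250] = 11.5780
Node 0 (S = 110): V_0 = 1/1.06·[0.5636·0.0000 + 0.4364·11.5780] = 4.7663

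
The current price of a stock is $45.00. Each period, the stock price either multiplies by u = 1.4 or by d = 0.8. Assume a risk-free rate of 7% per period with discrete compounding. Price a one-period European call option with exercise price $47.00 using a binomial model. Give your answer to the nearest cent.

$6.73

Risk-neutral probability p = (1 + 0.07 − 0.8)/(1.4 − 0.8) = 0.2700/0.6000 = 0.4500
Terminal stock prices: S_u = 63, S_d = 36
Terminal payoffs (S − K): max(16, 0) = 16, max(-11, 0) = 0
Node 0 (S = 45): V_0 = 1/1.07·[0.4500·16.0000 + 0.5500·0.0000] = 6.7290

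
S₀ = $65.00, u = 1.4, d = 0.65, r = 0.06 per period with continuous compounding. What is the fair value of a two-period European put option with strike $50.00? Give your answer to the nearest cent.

$4.06

Risk-neutral probability p = (e^0.06 − 0.65)/(1.4 − 0.65) = 0.4118/0.7500 = 0.5491
Terminal stock prices: S_uu = 127.4, S_ud = 59.15, S_dd = 27.46
Terminal payoffs (K − S): max(-77.4, 0) = 0, max(-9.15, 0) = 0, max(22.54, 0) = 22.54
Node u (S = 91): V_u = e^(−0.06)·[0.5491·0.0000 + 0.4509·0.0000] = 0.0000
Node d (S = 42.25): V_d = e^(−0.06)·[0.5491·0.0000 + 0.4509·22.5375] = 9.5700
Node 0 (S = 65): V_0 = e^(−0.06)·[0.5491·0.0000 + 0.4509·9.5700] = 4.0637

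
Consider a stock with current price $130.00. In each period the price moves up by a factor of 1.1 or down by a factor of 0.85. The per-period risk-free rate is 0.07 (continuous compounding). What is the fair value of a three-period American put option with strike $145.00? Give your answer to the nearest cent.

Risk-neutral probability p = (e^0.07 − 0.85)/(1.1 − 0.85) = 0.2225/0.2500 = 0.8900
Terminal stock prices: S_uuu = 173, S_uud = 133.7, S_udd = 103.3, S_ddd = 79.84
Terminal payoffs (K − S): max(-28.03, 0) = 0, max(11.29, 0) = 11.29, max(41.68, 0) = 41.68, max(65.16, 0) = 65.16
Node uu (S = 157.3): continuation = e^(−0.07)·[0.8900·0.0000 + 0.1100·11.2950] = 1.1581; exercise value = 0.0000 ≤ continuation, so V_uu = 1.1581
Node ud (S = 121.5): continuation = e^(−0.07)·[0.8900·11.2950 + 0.1100·41.6825] = 13.6471; exercise value = 23.4500 > continuation, so V_ud = 23.4500 (exercise)
Node dd (S = 93.92): continuation = e^(−0.07)·[0.8900·41.6825 + 0.1100·65.1638] = 41.2721; exercise value = 51.0750 > continuation, so V_dd = 51.0750 (exercise)
Node u (S = 143): continuation = e^(−0.07)·[0.8900·1.1581 + 0.1100·23.4500] = 3.3655; exercise value = 2.0000 ≤ continuation, so V_u = 3.3655
Node d (S = 110.5): continuation = e^(−0.07)·[0.8900·23.4500 + 0.1100·51.0750] = 24.6971; exercise value = 34.5000 > continuation, so V_d = 34.5000 (exercise)
Node 0 (S = 130): continuation = e^(−0.07)·[0.8900·3.3655 + 0.1100·34.5000] = 6.3302; exercise value = 15.0000 > continuation, so V_0 = 15.0000 (exercise)

$15.00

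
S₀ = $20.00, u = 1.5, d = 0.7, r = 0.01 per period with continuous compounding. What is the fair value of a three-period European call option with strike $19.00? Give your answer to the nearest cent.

$6.09

Risk-neutral probability p = (e^0.01 − 0.7)/(1.5 − 0.7) = 0.3101/0.8000 = 0.3876
Terminal stock prices: S_uuu = 67.5, S_uud = 31.5, S_udd = 14.7, S_ddd = 6.86
Terminal payoffs (S − K): max(48.5, 0) = 48.5, max(12.5, 0) = 12.5, max(-4.3, 0) = 0, max(-12.14, 0) = 0
Node uu (S = 45): V_uu = e^(−0.01)·[0.3876·48.5000 + 0.6124·12.5000] = 26.1891
Node ud (S = 21): V_ud = e^(−0.01)·[0.3876·12.5000 + 0.6124·0.0000] = 4.7963
Node dd (S = 9.8): V_dd = e^(−0.01)·[0.3876·0.0000 + 0.6124·0.0000] = 0.0000
Node u (S = 30): V_u = e^(−0.01)·[0.3876·26.1891 + 0.6124·4.7963] = 12.9571
Node d (S = 14): V_d = e^(−0.01)·[0.3876·4.7963 + 0.6124·0.0000] = 1.8404
Node 0 (S = 20): V_0 = e^(−0.01)·[0.3876·12.9571 + 0.6124·1.8404] = 6.0876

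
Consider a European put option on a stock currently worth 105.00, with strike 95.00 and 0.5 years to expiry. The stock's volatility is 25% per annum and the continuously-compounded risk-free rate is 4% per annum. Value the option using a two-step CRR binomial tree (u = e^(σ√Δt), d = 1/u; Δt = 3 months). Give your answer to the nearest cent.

CRR parameters: u = e^(σ√Δt) = e^(0.25·√0.25) = 1.1331, d = 1/u = 0.8825
Per-period rate: rΔt = 0.04·0.25 = 0.01, so R = e^0.01 = 1.0101
Risk-neutral probability p = (e^0.01 − 0.8825)/(1.1331 − 0.8825) = 0.1276/0.2507 = 0.5089
Terminal stock prices: S_uu = 134.8, S_ud = 105, S_dd = 81.77
Terminal payoffs (K − S): max(-39.82, 0) = 0, max(-10, 0) = 0, max(13.23, 0) = 13.23
Node u (S = 119): V_u = e^(−0.01)·[0.5089·0.0000 + 0.4911·0.0000] = 0.0000
Node d (S = 92.66): V_d = e^(−0.01)·[0.5089·0.0000 + 0.4911·13.2259] = 6.4308
Node 0 (S = 105): V_0 = e^(−0.01)·[0.5089·0.0000 + 0.4911·6.4308] = 3.1268

3.13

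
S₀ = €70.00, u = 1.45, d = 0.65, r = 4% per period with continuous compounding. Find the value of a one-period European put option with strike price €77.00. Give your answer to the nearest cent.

Risk-neutral probability p = (e^0.04 − 0.65)/(1.45 − 0.65) = 0.3908/0.8000 = 0.4885
Terminal stock prices: S_u = 101.5, S_d = 45.5
Terminal payoffs (K − S): max(-24.5, 0) = 0, max(31.5, 0) = 31.5
Node 0 (S = 70): V_0 = e^(−0.04)·[0.4885·0.0000 + 0.5115·31.5000] = 15.4801

€15.48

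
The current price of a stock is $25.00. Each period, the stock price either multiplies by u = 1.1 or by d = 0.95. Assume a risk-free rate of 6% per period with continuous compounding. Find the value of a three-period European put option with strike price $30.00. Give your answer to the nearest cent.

$1.19

Risk-neutral probability p = (e^0.06 − 0.95)/(1.1 − 0.95) = 0.1118/0.1500 = 0.7456
Terminal stock prices: S_uuu = 33.28, S_uud = 28.74, S_udd = 24.82, S_ddd = 21.43
Terminal payoffs (K − S): max(-3.275, 0) = 0, max(1.262, 0) = 1.262, max(5.181, 0) = 5.181, max(8.566, 0) = 8.566
Node uu (S = 30.25): V_uu = e^(−0.06)·[0.7456·0.0000 + 0.2544·1.2625] = 0.3025
Node ud (S = 26.13): V_ud = e^(−0.06)·[0.7456·1.2625 + 0.2544·5.1812] = 2.1279
Node dd (S = 22.56): V_dd = e^(−0.06)·[0.7456·5.1812 + 0.2544·8.5656] = 5.6904
Node u (S = 27.5): V_u = e^(−0.06)·[0.7456·0.3025 + 0.2544·2.1279] = 0.7223
Node d (S = 23.75): V_d = e^(−0.06)·[0.7456·2.1279 + 0.2544·5.6904] = 2.8576
Node 0 (S = 25): V_0 = e^(−0.06)·[0.7456·0.7223 + 0.2544·2.8576] = 1.1919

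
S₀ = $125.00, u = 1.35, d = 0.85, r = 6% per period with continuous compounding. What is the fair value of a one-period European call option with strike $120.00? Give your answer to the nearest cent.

$19.45

Risk-neutral probability p = (e^0.06 − 0.85)/(1.35 − 0.85) = 0.2118/0.5000 = 0.4237
Terminal stock prices: S_u = 168.8, S_d = 106.2
Terminal payoffs (S − K): max(48.75, 0) = 48.75, max(-13.75, 0) = 0
Node 0 (S = 125): V_0 = e^(−0.06)·[0.4237·48.7500 + 0.5763·0.0000] = 19.4513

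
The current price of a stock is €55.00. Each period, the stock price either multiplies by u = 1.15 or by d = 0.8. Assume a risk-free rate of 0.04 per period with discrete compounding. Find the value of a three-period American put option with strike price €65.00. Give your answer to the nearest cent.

€10.11

Risk-neutral probability p = (1 + 0.04 − 0.8)/(1.15 − 0.8) = 0.2400/0.3500 = 0.6857
Terminal stock prices: S_uuu = 83.65, S_uud = 58.19, S_udd = 40.48, S_ddd = 28.16
Terminal payoffs (K − S): max(-18.65, 0) = 0, max(6.81, 0) = 6.81, max(24.52, 0) = 24.52, max(36.84, 0) = 36.84
Node uu (S = 72.74): continuation = 1/1.04·[0.6857·0.0000 + 0.3143·6.8100] = 2.0580; exercise value = 0.0000 ≤ continuation, so V_uu = 2.0580
Node ud (S = 50.6): continuation = 1/1.04·[0.6857·6.8100 + 0.3143·24.5200] = 11.9000; exercise value = 14.4000 > continuation, so V_ud = 14.4000 (exercise)
Node dd (S = 35.2): continuation = 1/1.04·[0.6857·24.5200 + 0.3143·36.8400] = 27.3000; exercise value = 29.8000 > continuation, so V_dd = 29.8000 (exercise)
Node u (S = 63.25): continuation = 1/1.04·[0.6857·2.0580 + 0.3143·14.4000] = 5.7085; exercise value = 1.7500 ≤ continuation, so V_u = 5.7085
Node d (S = 44): continuation = 1/1.04·[0.6857·14.4000 + 0.3143·29.8000] = 18.5000; exercise value = 21.0000 > continuation, so V_d = 21.0000 (exercise)
Node 0 (S = 55): continuation = 1/1.04·[0.6857·5.7085 + 0.3143·21.0000] = 10.1100; exercise value = 10.0000 ≤ continuation, so V_0 = 10.1100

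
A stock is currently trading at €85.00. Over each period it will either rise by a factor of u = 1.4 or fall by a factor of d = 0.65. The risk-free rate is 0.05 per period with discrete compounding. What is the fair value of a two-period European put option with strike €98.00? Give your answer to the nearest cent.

Risk-neutral probability p = (1 + 0.05 − 0.65)/(1.4 − 0.65) = 0.4000/0.7500 = 0.5333
Terminal stock prices: S_uu = 166.6, S_ud = 77.35, S_dd = 35.91
Terminal payoffs (K − S): max(-68.6, 0) = 0, max(20.65, 0) = 20.65, max(62.09, 0) = 62.09
Node u (S = 119): V_u = 1/1.05·[0.5333·0.0000 + 0.4667·20.6500] = 9.1778
Node d (S = 55.25): V_d = 1/1.05·[0.5333·20.6500 + 0.4667·62.0875] = 38.0833
Node 0 (S = 85): V_0 = 1/1.05·[0.5333·9.1778 + 0.4667·38.0833] = 21.5877

€21.59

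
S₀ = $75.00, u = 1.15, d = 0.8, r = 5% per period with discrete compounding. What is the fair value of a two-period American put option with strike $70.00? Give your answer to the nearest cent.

$2.91

Risk-neutral probability p = (1 + 0.05 − 0.8)/(1.15 − 0.8) = 0.2500/0.3500 = 0.7143
Terminal stock prices: S_uu = 99.19, S_ud = 69, S_dd = 48
Terminal payoffs (K − S): max(-29.19, 0) = 0, max(1, 0) = 1, max(22, 0) = 22
Node u (S = 86.25): continuation = 1/1.05·[0.7143·0.0000 + 0.2857·1.0000] = 0.2721; exercise value = 0.0000 ≤ continuation, so V_u = 0.2721
Node d (S = 60): continuation = 1/1.05·[0.7143·1.0000 + 0.2857·22.0000] = 6.6667; exercise value = 10.0000 > continuation, so V_d = 10.0000 (exercise)
Node 0 (S = 75): continuation = 1/1.05·[0.7143·0.2721 + 0.2857·10.0000] = 2.9062; exercise value = 0.0000 ≤ continuation, so V_0 = 2.9062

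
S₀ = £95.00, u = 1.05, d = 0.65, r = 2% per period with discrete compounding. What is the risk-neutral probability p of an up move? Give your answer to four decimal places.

Risk-neutral probability p = (1 + 0.02 − 0.65)/(1.05 − 0.65) = 0.3700/0.4000 = 0.9250

p = 0.9250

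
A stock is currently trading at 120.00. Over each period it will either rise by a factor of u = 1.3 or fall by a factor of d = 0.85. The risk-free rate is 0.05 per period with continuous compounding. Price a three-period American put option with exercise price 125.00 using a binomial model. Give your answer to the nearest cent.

13.54

Risk-neutral probability p = (e^0.05 − 0.85)/(1.3 − 0.85) = 0.2013/0.4500 = 0.4473
Terminal stock prices: S_uuu = 263.6, S_uud = 172.4, S_udd = 112.7, S_ddd = 73.69
Terminal payoffs (K − S): max(-138.6, 0) = 0, max(-47.38, 0) = 0, max(12.29, 0) = 12.29, max(51.31, 0) = 51.31
Node uu (S = 202.8): continuation = e^(−0.05)·[0.4473·0.0000 + 0.5527·0.0000] = 0.0000; exercise value = 0.0000 ≤ continuation, so V_uu = 0.0000
Node ud (S = 132.6): continuation = e^(−0.05)·[0.4473·0.0000 + 0.5527·12.2900] = 6.4618; exercise value = 0.0000 ≤ continuation, so V_ud = 6.4618
Node dd (S = 86.7): continuation = e^(−0.05)·[0.4473·12.2900 + 0.5527·51.3050] = 32.2037; exercise value = 38.3000 > continuation, so V_dd = 38.3000 (exercise)
Node u (S = 156): continuation = e^(−0.05)·[0.4473·0.0000 + 0.5527·6.4618] = 3.3974; exercise value = 0.0000 ≤ continuation, so V_u = 3.3974
Node d (S = 102): continuation = e^(−0.05)·[0.4473·6.4618 + 0.5527·38.3000] = 22.8863; exercise value = 23.0000 > continuation, so V_d = 23.0000 (exercise)
Node 0 (S = 120): continuation = e^(−0.05)·[0.4473·3.3974 + 0.5527·23.0000] = 13.5383; exercise value = 5.0000 ≤ continuation, so V_0 = 13.5383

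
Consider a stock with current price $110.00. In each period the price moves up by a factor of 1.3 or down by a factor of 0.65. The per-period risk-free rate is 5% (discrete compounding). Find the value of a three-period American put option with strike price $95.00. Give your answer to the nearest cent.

$11.95

Risk-neutral probability p = (1 + 0.05 − 0.65)/(1.3 − 0.65) = 0.4000/0.6500 = 0.6154
Terminal stock prices: S_uuu = 241.7, S_uud = 120.8, S_udd = 60.42, S_ddd = 30.21
Terminal payoffs (K − S): max(-146.7, 0) = 0, max(-25.84, 0) = 0, max(34.58, 0) = 34.58, max(64.79, 0) = 64.79
Node uu (S = 185.9): continuation = 1/1.05·[0.6154·0.0000 + 0.3846·0.0000] = 0.0000; exercise value = 0.0000 ≤ continuation, so V_uu = 0.0000
Node ud (S = 92.95): continuation = 1/1.05·[0.6154·0.0000 + 0.3846·34.5825] = 12.6676; exercise value = 2.0500 ≤ continuation, so V_ud = 12.6676
Node dd (S = 46.48): continuation = 1/1.05·[0.6154·34.5825 + 0.3846·64.7912] = 44.0012; exercise value = 48.5250 > continuation, so V_dd = 48.5250 (exercise)
Node u (S = 143): continuation = 1/1.05·[0.6154·0.0000 + 0.3846·12.6676] = 4.6401; exercise value = 0.0000 ≤ continuation, so V_u = 4.6401
Node d (S = 71.5): continuation = 1/1.05·[0.6154·12.6676 + 0.3846·48.5250] = 25.1989; exercise value = 23.5000 ≤ continuation, so V_d = 25.1989
Node 0 (S = 110): continuation = 1/1.05·[0.6154·4.6401 + 0.3846·25.1989] = 11.9499; exercise value = 0.0000 ≤ continuation, so V_0 = 11.9499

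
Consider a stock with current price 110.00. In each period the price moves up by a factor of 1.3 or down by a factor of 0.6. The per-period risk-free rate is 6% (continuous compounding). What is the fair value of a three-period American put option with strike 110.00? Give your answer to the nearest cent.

Risk-neutral probability p = (e^0.06 − 0.6)/(1.3 − 0.6) = 0.4618/0.7000 = 0.6598
Terminal stock prices: S_uuu = 241.7, S_uud = 111.5, S_udd = 51.48, S_ddd = 23.76
Terminal payoffs (K − S): max(-131.7, 0) = 0, max(-1.54, 0) = 0, max(58.52, 0) = 58.52, max(86.24, 0) = 86.24
Node uu (S = 185.9): continuation = e^(−0.06)·[0.6598·0.0000 + 0.3402·0.0000] = 0.0000; exercise value = 0.0000 ≤ continuation, so V_uu = 0.0000
Node ud (S = 85.8): continuation = e^(−0.06)·[0.6598·0.0000 + 0.3402·58.5200] = 18.7510; exercise value = 24.2000 > continuation, so V_ud = 24.2000 (exercise)
Node dd (S = 39.6): continuation = e^(−0.06)·[0.6598·58.5200 + 0.3402·86.2400] = 63.9941; exercise value = 70.4000 > continuation, so V_dd = 70.4000 (exercise)
Node u (S = 143): continuation = e^(−0.06)·[0.6598·0.0000 + 0.3402·24.2000] = 7.7542; exercise value = 0.0000 ≤ continuation, so V_u = 7.7542
Node d (S = 66): continuation = e^(−0.06)·[0.6598·24.2000 + 0.3402·70.4000] = 37.5941; exercise value = 44.0000 > continuation, so V_d = 44.0000 (exercise)
Node 0 (S = 110): continuation = e^(−0.06)·[0.6598·7.7542 + 0.3402·44.0000] = 18.9165; exercise value = 0.0000 ≤ continuation, so V_0 = 18.9165

18.92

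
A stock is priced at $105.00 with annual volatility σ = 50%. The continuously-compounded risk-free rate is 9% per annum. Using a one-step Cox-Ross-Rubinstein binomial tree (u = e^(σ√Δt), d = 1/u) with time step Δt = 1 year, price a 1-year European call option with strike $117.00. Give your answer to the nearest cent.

$24.00

CRR parameters: u = e^(σ√Δt) = e^(0.5·√1) = 1.6487, d = 1/u = 0.6065
Per-period rate: rΔt = 0.09·1 = 0.09, so R = e^0.09 = 1.0942
Risk-neutral probability p = (e^0.09 − 0.6065)/(1.6487 − 0.6065) = 0.4876/1.0422 = 0.4679
Terminal stock prices: S_u = 173.1, S_d = 63.69
Terminal payoffs (S − K): max(56.12, 0) = 56.12, max(-53.31, 0) = 0
Node 0 (S = 105): V_0 = e^(−0.09)·[0.4679·56.1157 + 0.5321·0.0000] = 23.9968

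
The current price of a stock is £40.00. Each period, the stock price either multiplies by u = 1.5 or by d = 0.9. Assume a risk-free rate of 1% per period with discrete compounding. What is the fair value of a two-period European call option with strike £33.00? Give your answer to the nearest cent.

£8.04

Risk-neutral probability p = (1 + 0.01 − 0.9)/(1.5 − 0.9) = 0.1100/0.6000 = 0.1833
Terminal stock prices: S_uu = 90, S_ud = 54, S_dd = 32.4
Terminal payoffs (S − K): max(57, 0) = 57, max(21, 0) = 21, max(-0.6, 0) = 0
Node u (S = 60): V_u = 1/1.01·[0.1833·57.0000 + 0.8167·21.0000] = 27.3267
Node d (S = 36): V_d = 1/1.01·[0.1833·21.0000 + 0.8167·0.0000] = 3.8119
Node 0 (S = 40): V_0 = 1/1.01·[0.1833·27.3267 + 0.8167·3.8119] = 8.0425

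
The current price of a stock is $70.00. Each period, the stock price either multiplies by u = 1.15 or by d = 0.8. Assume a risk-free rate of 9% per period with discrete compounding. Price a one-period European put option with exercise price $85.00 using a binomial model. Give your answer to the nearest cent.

$7.98

Risk-neutral probability p = (1 + 0.09 − 0.8)/(1.15 − 0.8) = 0.2900/0.3500 = 0.8286
Terminal stock prices: S_u = 80.5, S_d = 56
Terminal payoffs (K − S): max(4.5, 0) = 4.5, max(29, 0) = 29
Node 0 (S = 70): V_0 = 1/1.09·[0.8286·4.5000 + 0.1714·29.0000] = 7.9817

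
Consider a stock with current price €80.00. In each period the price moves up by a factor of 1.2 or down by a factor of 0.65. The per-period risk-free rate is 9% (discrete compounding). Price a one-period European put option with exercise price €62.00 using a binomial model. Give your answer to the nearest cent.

Risk-neutral probability p = (1 + 0.09 − 0.65)/(1.2 − 0.65) = 0.4400/0.5500 = 0.8000
Terminal stock prices: S_u = 96, S_d = 52
Terminal payoffs (K − S): max(-34, 0) = 0, max(10, 0) = 10
Node 0 (S = 80): V_0 = 1/1.09·[0.8000·0.0000 + 0.2000·10.0000] = 1.8349

€1.83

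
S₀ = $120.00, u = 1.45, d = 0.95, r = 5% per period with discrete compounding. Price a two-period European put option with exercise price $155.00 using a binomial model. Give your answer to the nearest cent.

$27.11

Risk-neutral probability p = (1 + 0.05 − 0.95)/(1.45 − 0.95) = 0.1000/0.5000 = 0.2000
Terminal stock prices: S_uu = 252.3, S_ud = 165.3, S_dd = 108.3
Terminal payoffs (K − S): max(-97.3, 0) = 0, max(-10.3, 0) = 0, max(46.7, 0) = 46.7
Node u (S = 174): V_u = 1/1.05·[0.2000·0.0000 + 0.8000·0.0000] = 0.0000
Node d (S = 114): V_d = 1/1.05·[0.2000·0.0000 + 0.8000·46.7000] = 35.5810
Node 0 (S = 120): V_0 = 1/1.05·[0.2000·0.0000 + 0.8000·35.5810] = 27.1093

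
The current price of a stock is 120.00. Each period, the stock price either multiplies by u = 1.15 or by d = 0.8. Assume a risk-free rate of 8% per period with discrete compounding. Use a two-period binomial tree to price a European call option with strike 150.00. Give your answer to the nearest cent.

Risk-neutral probability p = (1 + 0.08 − 0.8)/(1.15 − 0.8) = 0.2800/0.3500 = 0.8000
Terminal stock prices: S_uu = 158.7, S_ud = 110.4, S_dd = 76.8
Terminal payoffs (S − K): max(8.7, 0) = 8.7, max(-39.6, 0) = 0, max(-73.2, 0) = 0
Node u (S = 138): V_u = 1/1.08·[0.8000·8.7000 + 0.2000·0.0000] = 6.4444
Node d (S = 96): V_d = 1/1.08·[0.8000·0.0000 + 0.2000·0.0000] = 0.0000
Node 0 (S = 120): V_0 = 1/1.08·[0.8000·6.4444 + 0.2000·0.0000] = 4.7737

4.77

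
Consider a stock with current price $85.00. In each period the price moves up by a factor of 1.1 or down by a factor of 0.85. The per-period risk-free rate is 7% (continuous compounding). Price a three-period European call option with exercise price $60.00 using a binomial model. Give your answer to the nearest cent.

Risk-neutral probability p = (e^0.07 − 0.85)/(1.1 − 0.85) = 0.2225/0.2500 = 0.8900
Terminal stock prices: S_uuu = 113.1, S_uud = 87.42, S_udd = 67.55, S_ddd = 52.2
Terminal payoffs (S − K): max(53.14, 0) = 53.14, max(27.42, 0) = 27.42, max(7.554, 0) = 7.554, max(-7.799, 0) = 0
Node uu (S = 102.9): V_uu = e^(−0.07)·[0.8900·53.1350 + 0.1100·27.4225] = 46.9064
Node ud (S = 79.48): V_ud = e^(−0.07)·[0.8900·27.4225 + 0.1100·7.5538] = 23.5314
Node dd (S = 61.41): V_dd = e^(−0.07)·[0.8900·7.5538 + 0.1100·0.0000] = 6.2686
Node u (S = 93.5): V_u = e^(−0.07)·[0.8900·46.9064 + 0.1100·23.5314] = 41.3385
Node d (S = 72.25): V_d = e^(−0.07)·[0.8900·23.5314 + 0.1100·6.2686] = 20.1705
Node 0 (S = 85): V_0 = e^(−0.07)·[0.8900·41.3385 + 0.1100·20.1705] = 36.3734

$36.37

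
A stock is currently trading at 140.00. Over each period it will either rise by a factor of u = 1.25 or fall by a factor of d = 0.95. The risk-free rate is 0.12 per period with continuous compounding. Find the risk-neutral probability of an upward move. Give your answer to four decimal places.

Risk-neutral probability p = (e^0.12 − 0.95)/(1.25 − 0.95) = 0.1775/0.3000 = 0.5917

p = 0.5917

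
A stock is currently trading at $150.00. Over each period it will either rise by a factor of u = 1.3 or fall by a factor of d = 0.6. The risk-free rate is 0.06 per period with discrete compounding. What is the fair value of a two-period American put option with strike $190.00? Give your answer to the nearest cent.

Risk-neutral probability p = (1 + 0.06 − 0.6)/(1.3 − 0.6) = 0.4600/0.7000 = 0.6571
Terminal stock prices: S_uu = 253.5, S_ud = 117, S_dd = 54
Terminal payoffs (K − S): max(-63.5, 0) = 0, max(73, 0) = 73, max(136, 0) = 136
Node u (S = 195): continuation = 1/1.06·[0.6571·0.0000 + 0.3429·73.0000] = 23.6119; exercise value = 0.0000 ≤ continuation, so V_u = 23.6119
Node d (S = 90): continuation = 1/1.06·[0.6571·73.0000 + 0.3429·136.0000] = 89.2453; exercise value = 100.0000 > continuation, so V_d = 100.0000 (exercise)
Node 0 (S = 150): continuation = 1/1.06·[0.6571·23.6119 + 0.3429·100.0000] = 46.9831; exercise value = 40.0000 ≤ continuation, so V_0 = 46.9831

$46.98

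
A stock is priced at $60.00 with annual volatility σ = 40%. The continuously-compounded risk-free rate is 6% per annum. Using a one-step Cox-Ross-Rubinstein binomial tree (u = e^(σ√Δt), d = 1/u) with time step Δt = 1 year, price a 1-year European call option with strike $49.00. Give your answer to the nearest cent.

$18.18

CRR parameters: u = e^(σ√Δt) = e^(0.4·√1) = 1.4918, d = 1/u = 0.6703
Per-period rate: rΔt = 0.06·1 = 0.06, so R = e^0.06 = 1.0618
Risk-neutral probability p = (e^0.06 − 0.6703)/(1.4918 − 0.6703) = 0.3915/0.8215 = 0.4766
Terminal stock prices: S_u = 89.51, S_d = 40.22
Terminal payoffs (S − K): max(40.51, 0) = 40.51, max(-8.781, 0) = 0
Node 0 (S = 60): V_0 = e^(−0.06)·[0.4766·40.5095 + 0.5234·0.0000] = 18.1819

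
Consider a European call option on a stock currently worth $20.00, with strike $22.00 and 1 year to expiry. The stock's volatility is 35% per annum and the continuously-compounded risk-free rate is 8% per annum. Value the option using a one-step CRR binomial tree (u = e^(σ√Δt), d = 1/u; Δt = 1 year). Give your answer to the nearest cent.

CRR parameters: u = e^(σ√Δt) = e^(0.35·√1) = 1.4191, d = 1/u = 0.7047
Per-period rate: rΔt = 0.08·1 = 0.08, so R = e^0.08 = 1.0833
Risk-neutral probability p = (e^0.08 − 0.7047)/(1.4191 − 0.7047) = 0.3786/0.7144 = 0.5300
Terminal stock prices: S_u = 28.38, S_d = 14.09
Terminal payoffs (S − K): max(6.381, 0) = 6.381, max(-7.906, 0) = 0
Node 0 (S = 20): V_0 = e^(−0.08)·[0.5300·6.3814 + 0.4700·0.0000] = 3.1219

$3.12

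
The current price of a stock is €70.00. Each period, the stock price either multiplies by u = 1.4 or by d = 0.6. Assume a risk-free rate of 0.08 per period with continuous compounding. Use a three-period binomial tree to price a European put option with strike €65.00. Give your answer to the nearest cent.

€9.08

Risk-neutral probability p = (e^0.08 − 0.6)/(1.4 − 0.6) = 0.4833/0.8000 = 0.6041
Terminal stock prices: S_uuu = 192.1, S_uud = 82.32, S_udd = 35.28, S_ddd = 15.12
Terminal payoffs (K − S): max(-127.1, 0) = 0, max(-17.32, 0) = 0, max(29.72, 0) = 29.72, max(49.88, 0) = 49.88
Node uu (S = 137.2): V_uu = e^(−0.08)·[0.6041·0.0000 + 0.3959·0.0000] = 0.0000
Node ud (S = 58.8): V_ud = e^(−0.08)·[0.6041·0.0000 + 0.3959·29.7200] = 10.8613
Node dd (S = 25.2): V_dd = e^(−0.08)·[0.6041·29.7200 + 0.3959·49.8800] = 34.8026
Node u (S = 98): V_u = e^(−0.08)·[0.6041·0.0000 + 0.3959·10.8613] = 3.9693
Node d (S = 42): V_d = e^(−0.08)·[0.6041·10.8613 + 0.3959·34.8026] = 18.7757
Node 0 (S = 70): V_0 = e^(−0.08)·[0.6041·3.9693 + 0.3959·18.7757] = 9.0752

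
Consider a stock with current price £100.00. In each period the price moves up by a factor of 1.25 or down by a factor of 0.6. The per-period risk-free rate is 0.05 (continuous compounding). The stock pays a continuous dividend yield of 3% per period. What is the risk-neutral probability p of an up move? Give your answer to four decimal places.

p = 0.6465

Per-period risk-free factor R = e^0.05 = 1.0513; dividend-adjusted growth = e^(0.05−0.03) = 1.0202.
Risk-neutral probability p = (1.0202 − 0.6)/(1.25 − 0.6) = 0.4202/0.6500 = 0.6465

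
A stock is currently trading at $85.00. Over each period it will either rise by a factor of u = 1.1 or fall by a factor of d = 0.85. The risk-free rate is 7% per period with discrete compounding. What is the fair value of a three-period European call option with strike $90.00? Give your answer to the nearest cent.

Risk-neutral probability p = (1 + 0.07 − 0.85)/(1.1 − 0.85) = 0.2200/0.2500 = 0.8800
Terminal stock prices: S_uuu = 113.1, S_uud = 87.42, S_udd = 67.55, S_ddd = 52.2
Terminal payoffs (S − K): max(23.14, 0) = 23.14, max(-2.577, 0) = 0, max(-22.45, 0) = 0, max(-37.8, 0) = 0
Node uu (S = 102.9): V_uu = 1/1.07·[0.8800·23.1350 + 0.1200·0.0000] = 19.0269
Node ud (S = 79.48): V_ud = 1/1.07·[0.8800·0.0000 + 0.1200·0.0000] = 0.0000
Node dd (S = 61.41): V_dd = 1/1.07·[0.8800·0.0000 + 0.1200·0.0000] = 0.0000
Node u (S = 93.5): V_u = 1/1.07·[0.8800·19.0269 + 0.1200·0.0000] = 15.6483
Node d (S = 72.25): V_d = 1/1.07·[0.8800·0.0000 + 0.1200·0.0000] = 0.0000
Node 0 (S = 85): V_0 = 1/1.07·[0.8800·15.6483 + 0.1200·0.0000] = 12.8696

$12.87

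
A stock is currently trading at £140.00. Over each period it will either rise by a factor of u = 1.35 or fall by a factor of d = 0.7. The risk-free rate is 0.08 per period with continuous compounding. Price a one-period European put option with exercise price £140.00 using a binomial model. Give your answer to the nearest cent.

£15.91

Risk-neutral probability p = (e^0.08 − 0.7)/(1.35 − 0.7) = 0.3833/0.6500 = 0.5897
Terminal stock prices: S_u = 189, S_d = 98
Terminal payoffs (K − S): max(-49, 0) = 0, max(42, 0) = 42
Node 0 (S = 140): V_0 = e^(−0.08)·[0.5897·0.0000 + 0.4103·42.0000] = 15.9088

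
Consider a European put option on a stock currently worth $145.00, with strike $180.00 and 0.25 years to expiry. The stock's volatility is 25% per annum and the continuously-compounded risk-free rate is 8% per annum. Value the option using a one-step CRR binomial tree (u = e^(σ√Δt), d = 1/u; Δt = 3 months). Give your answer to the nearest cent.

$31.44

CRR parameters: u = e^(σ√Δt) = e^(0.25·√0.25) = 1.1331, d = 1/u = 0.8825
Per-period rate: rΔt = 0.08·0.25 = 0.02, so R = e^0.02 = 1.0202
Risk-neutral probability p = (e^0.02 − 0.8825)/(1.1331 − 0.8825) = 0.1377/0.2507 = 0.5494
Terminal stock prices: S_u = 164.3, S_d = 128
Terminal payoffs (K − S): max(15.69, 0) = 15.69, max(52.04, 0) = 52.04
Node 0 (S = 145): V_0 = e^(−0.02)·[0.5494·15.6935 + 0.4506·52.0379] = 31.4358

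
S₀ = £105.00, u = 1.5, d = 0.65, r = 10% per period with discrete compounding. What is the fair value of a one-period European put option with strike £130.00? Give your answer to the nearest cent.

Risk-neutral probability p = (1 + 0.1 − 0.65)/(1.5 − 0.65) = 0.4500/0.8500 = 0.5294
Terminal stock prices: S_u = 157.5, S_d = 68.25
Terminal payoffs (K − S): max(-27.5, 0) = 0, max(61.75, 0) = 61.75
Node 0 (S = 105): V_0 = 1/1.1·[0.5294·0.0000 + 0.4706·61.7500] = 26.4171

£26.42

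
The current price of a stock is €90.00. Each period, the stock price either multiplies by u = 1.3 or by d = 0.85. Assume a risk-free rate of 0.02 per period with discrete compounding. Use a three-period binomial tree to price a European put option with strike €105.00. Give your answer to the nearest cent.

Risk-neutral probability p = (1 + 0.02 − 0.85)/(1.3 − 0.85) = 0.1700/0.4500 = 0.3778
Terminal stock prices: S_uuu = 197.7, S_uud = 129.3, S_udd = 84.53, S_ddd = 55.27
Terminal payoffs (K − S): max(-92.73, 0) = 0, max(-24.29, 0) = 0, max(20.47, 0) = 20.47, max(49.73, 0) = 49.73
Node uu (S = 152.1): V_uu = 1/1.02·[0.3778·0.0000 + 0.6222·0.0000] = 0.0000
Node ud (S = 99.45): V_ud = 1/1.02·[0.3778·0.0000 + 0.6222·20.4675] = 12.4856
Node dd (S = 65.02): V_dd = 1/1.02·[0.3778·20.4675 + 0.6222·49.7288] = 37.9162
Node u (S = 117): V_u = 1/1.02·[0.3778·0.0000 + 0.6222·12.4856] = 7.6165
Node d (S = 76.5): V_d = 1/1.02·[0.3778·12.4856 + 0.6222·37.9162] = 27.7540
Node 0 (S = 90): V_0 = 1/1.02·[0.3778·7.6165 + 0.6222·27.7540] = 19.7515

€19.75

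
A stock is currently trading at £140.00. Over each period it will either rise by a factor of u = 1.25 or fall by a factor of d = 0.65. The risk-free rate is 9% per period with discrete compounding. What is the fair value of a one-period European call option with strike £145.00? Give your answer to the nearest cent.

Risk-neutral probability p = (1 + 0.09 − 0.65)/(1.25 − 0.65) = 0.4400/0.6000 = 0.7333
Terminal stock prices: S_u = 175, S_d = 91
Terminal payoffs (S − K): max(30, 0) = 30, max(-54, 0) = 0
Node 0 (S = 140): V_0 = 1/1.09·[0.7333·30.0000 + 0.2667·0.0000] = 20.1835

£20.18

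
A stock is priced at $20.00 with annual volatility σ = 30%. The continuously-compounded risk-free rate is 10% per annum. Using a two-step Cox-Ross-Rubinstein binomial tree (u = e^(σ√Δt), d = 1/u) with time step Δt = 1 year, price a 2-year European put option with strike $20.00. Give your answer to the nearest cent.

$1.19

CRR parameters: u = e^(σ√Δt) = e^(0.3·√1) = 1.3499, d = 1/u = 0.7408
Per-period rate: rΔt = 0.1·1 = 0.1, so R = e^0.1 = 1.1052
Risk-neutral probability p = (e^0.1 − 0.7408)/(1.3499 − 0.7408) = 0.3644/0.6090 = 0.5982
Terminal stock prices: S_uu = 36.44, S_ud = 20, S_dd = 10.98
Terminal payoffs (K − S): max(-16.44, 0) = 0, max(0, 0) = 0, max(9.024, 0) = 9.024
Node u (S = 27): V_u = e^(−0.1)·[0.5982·0.0000 + 0.4018·0.0000] = 0.0000
Node d (S = 14.82): V_d = e^(−0.1)·[0.5982·0.0000 + 0.4018·9.0238] = 3.2804
Node 0 (S = 20): V_0 = e^(−0.1)·[0.5982·0.0000 + 0.4018·3.2804] = 1.1925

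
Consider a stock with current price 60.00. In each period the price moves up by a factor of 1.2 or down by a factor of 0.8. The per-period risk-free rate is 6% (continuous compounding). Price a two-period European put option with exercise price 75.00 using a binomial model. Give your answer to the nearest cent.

Risk-neutral probability p = (e^0.06 − 0.8)/(1.2 − 0.8) = 0.2618/0.4000 = 0.6546
Terminal stock prices: S_uu = 86.4, S_ud = 57.6, S_dd = 38.4
Terminal payoffs (K − S): max(-11.4, 0) = 0, max(17.4, 0) = 17.4, max(36.6, 0) = 36.6
Node u (S = 72): V_u = e^(−0.06)·[0.6546·0.0000 + 0.3454·17.4000] = 5.6601
Node d (S = 48): V_d = e^(−0.06)·[0.6546·17.4000 + 0.3454·36.6000] = 22.6323
Node 0 (S = 60): V_0 = e^(−0.06)·[0.6546·5.6601 + 0.3454·22.6323] = 10.8514

10.85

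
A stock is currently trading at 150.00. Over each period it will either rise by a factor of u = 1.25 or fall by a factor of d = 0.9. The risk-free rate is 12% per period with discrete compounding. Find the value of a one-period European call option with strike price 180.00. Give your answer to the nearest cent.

Risk-neutral probability p = (1 + 0.12 − 0.9)/(1.25 − 0.9) = 0.2200/0.3500 = 0.6286
Terminal stock prices: S_u = 187.5, S_d = 135
Terminal payoffs (S − K): max(7.5, 0) = 7.5, max(-45, 0) = 0
Node 0 (S = 150): V_0 = 1/1.12·[0.6286·7.5000 + 0.3714·0.0000] = 4.2092

4.21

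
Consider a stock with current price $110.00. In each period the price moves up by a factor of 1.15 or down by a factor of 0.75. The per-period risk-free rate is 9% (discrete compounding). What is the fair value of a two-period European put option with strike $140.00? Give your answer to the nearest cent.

Risk-neutral probability p = (1 + 0.09 − 0.75)/(1.15 − 0.75) = 0.3400/0.4000 = 0.8500
Terminal stock prices: S_uu = 145.5, S_ud = 94.87, S_dd = 61.88
Terminal payoffs (K − S): max(-5.475, 0) = 0, max(45.13, 0) = 45.13, max(78.12, 0) = 78.12
Node u (S = 126.5): V_u = 1/1.09·[0.8500·0.0000 + 0.1500·45.1250] = 6.2099
Node d (S = 82.5): V_d = 1/1.09·[0.8500·45.1250 + 0.1500·78.1250] = 45.9404
Node 0 (S = 110): V_0 = 1/1.09·[0.8500·6.2099 + 0.1500·45.9404] = 11.1646

$11.16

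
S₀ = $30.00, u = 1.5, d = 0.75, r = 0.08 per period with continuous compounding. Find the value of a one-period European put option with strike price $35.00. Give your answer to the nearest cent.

$6.41

Risk-neutral probability p = (e^0.08 − 0.75)/(1.5 − 0.75) = 0.3333/0.7500 = 0.4444
Terminal stock prices: S_u = 45, S_d = 22.5
Terminal payoffs (K − S): max(-10, 0) = 0, max(12.5, 0) = 12.5
Node 0 (S = 30): V_0 = e^(−0.08)·[0.4444·0.0000 + 0.5556·12.5000] = 6.4112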